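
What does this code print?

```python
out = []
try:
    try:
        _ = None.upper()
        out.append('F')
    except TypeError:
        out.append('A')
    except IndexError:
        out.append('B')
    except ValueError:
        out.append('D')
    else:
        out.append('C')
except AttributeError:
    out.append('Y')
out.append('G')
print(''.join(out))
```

Execution trace: 'Y' (outer except AttributeError) → 'G' (after the try/except). Output: YG

Answer: YG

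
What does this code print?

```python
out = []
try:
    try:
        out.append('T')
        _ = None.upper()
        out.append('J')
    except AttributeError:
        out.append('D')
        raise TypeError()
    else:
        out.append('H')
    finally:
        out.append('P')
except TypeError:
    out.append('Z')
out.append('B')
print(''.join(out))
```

Execution trace: 'T' (inner try body) → 'D' (inner except AttributeError) → 'P' (inner finally) → 'Z' (outer except TypeError) → 'B' (after the try/except). Output: TDPZB

Answer: TDPZB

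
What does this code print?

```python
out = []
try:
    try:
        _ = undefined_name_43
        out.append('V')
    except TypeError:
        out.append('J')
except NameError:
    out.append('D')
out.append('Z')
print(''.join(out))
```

Execution trace: 'D' (outer except NameError) → 'Z' (after the try/except). Output: DZ

Answer: DZ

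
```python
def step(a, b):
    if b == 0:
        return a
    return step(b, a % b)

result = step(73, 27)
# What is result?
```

step(73, 27) -> step(27, 19) -> step(19, 8) -> step(8, 3) -> step(3, 2) -> step(2, 1) -> step(1, 0) -> 1

Answer: 1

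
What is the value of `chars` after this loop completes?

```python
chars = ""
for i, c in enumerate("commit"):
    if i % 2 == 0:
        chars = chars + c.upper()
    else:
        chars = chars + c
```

Uppercase even positions in 'commit'
`chars` takes the values: "" → "C" → "Co" → "CoM" → "CoMm" → "CoMmI" → "CoMmIt"

Answer: "CoMmIt"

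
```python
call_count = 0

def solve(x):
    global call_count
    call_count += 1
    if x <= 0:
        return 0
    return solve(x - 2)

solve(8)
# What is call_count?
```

Linear recursion stepping by 2: 5 calls from x=8 down to ≤0.

Answer: 5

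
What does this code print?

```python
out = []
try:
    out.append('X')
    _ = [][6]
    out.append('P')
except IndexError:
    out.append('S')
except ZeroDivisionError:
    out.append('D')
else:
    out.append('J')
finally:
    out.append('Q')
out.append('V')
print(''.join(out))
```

Execution trace: 'X' (try body) → 'S' (except IndexError) → 'Q' (finally) → 'V' (after the try/except). Output: XSQV

Answer: XSQV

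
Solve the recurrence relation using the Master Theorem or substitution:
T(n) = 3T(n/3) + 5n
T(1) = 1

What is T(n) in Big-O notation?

By Master Theorem: a=3, b=3, f(n)=5n. Since log_3(3) = 1 and f(n) = Θ(n^1), Case 2 applies. T(n) = O(n log n).

Answer: O(n log n)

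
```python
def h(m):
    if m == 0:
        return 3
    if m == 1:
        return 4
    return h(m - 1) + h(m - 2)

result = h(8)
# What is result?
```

Build up from base cases: h(0)=3, h(1)=4, h(2)=7, h(3)=11, h(4)=18, h(5)=29, h(6)=47, ..., h(8)=123

Answer: 123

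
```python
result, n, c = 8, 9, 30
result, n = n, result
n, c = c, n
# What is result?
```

Trace:
`result, n, c = 8, 9, 30` → result = 8; n = 9; c = 30
`result, n = n, result` → result = 9; n = 8
`n, c = c, n` → n = 30; c = 8
So result = 9

Answer: 9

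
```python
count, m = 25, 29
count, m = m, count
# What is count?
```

Trace:
`count, m = 25, 29` → count = 25; m = 29
`count, m = m, count` → count = 29; m = 25
So count = 29

Answer: 29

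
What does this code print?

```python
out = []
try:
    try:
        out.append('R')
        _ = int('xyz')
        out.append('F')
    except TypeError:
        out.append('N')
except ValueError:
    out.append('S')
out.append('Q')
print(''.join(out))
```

Execution trace: 'R' (inner try body) → 'S' (outer except ValueError) → 'Q' (after the try/except). Output: RSQ

Answer: RSQ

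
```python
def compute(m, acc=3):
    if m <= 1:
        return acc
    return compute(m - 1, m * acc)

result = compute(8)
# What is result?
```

Accumulator trace (n, acc): (8, 3) -> (7, 24) -> (6, 168) -> (5, 1008) -> (4, 5040) -> (3, 20160) -> (2, 60480) -> (1, 120960) -> return 120960

Answer: 120960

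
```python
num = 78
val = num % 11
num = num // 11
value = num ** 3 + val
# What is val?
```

Trace:
`num = 78` → num = 78
`val = num % 11` → val = 1
`num = num // 11` → num = 7
`value = num ** 3 + val` → value = 344
So val = 1

Answer: 1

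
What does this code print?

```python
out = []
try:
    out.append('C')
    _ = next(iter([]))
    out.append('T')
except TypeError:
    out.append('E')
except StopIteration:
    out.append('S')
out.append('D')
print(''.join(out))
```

Execution trace: 'C' (try body) → 'S' (except StopIteration) → 'D' (after the try/except). Output: CSD

Answer: CSD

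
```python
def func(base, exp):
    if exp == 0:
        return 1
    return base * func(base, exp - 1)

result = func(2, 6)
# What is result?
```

func(2, 6) = 2 * 2 * 2 * 2 * 2 * 2 = 64

Answer: 64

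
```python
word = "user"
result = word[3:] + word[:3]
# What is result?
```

Trace:
`word = "user"` → word = 'user'
`result = word[3:] + word[:3]` → result = 'ruse'
So result = 'ruse'

Answer: 'ruse'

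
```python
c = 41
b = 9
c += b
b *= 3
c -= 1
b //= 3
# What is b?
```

Trace:
`c = 41` → c = 41
`b = 9` → b = 9
`c += b` → c = 50
`b *= 3` → b = 27
`c -= 1` → c = 49
`b //= 3` → b = 9
So b = 9

Answer: 9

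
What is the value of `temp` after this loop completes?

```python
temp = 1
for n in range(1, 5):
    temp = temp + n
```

Start at 1, add 1 through 4
`temp` takes the values: 1 → 2 → 4 → 7 → 11

Answer: 11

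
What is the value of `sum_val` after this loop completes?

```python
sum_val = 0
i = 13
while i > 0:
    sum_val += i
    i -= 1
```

Sum 13 down to 1
`sum_val` takes the values: 0 → 13 → 25 → 36 → 46 → 55 → 63 → 70 → 76 → 81 → 85 → 88 → 90 → 91

Answer: 91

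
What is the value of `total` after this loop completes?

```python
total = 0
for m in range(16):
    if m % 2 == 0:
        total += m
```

Sum of even numbers 0 to 15
`total` takes the values: 0 → 2 → 6 → 12 → 20 → 30 → 42 → 56

Answer: 56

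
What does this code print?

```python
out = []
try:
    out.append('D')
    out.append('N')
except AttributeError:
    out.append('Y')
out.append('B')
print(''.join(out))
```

Execution trace: 'D' (try body) → 'N' (try body, no exception) → 'B' (after the try/except). Output: DNB

Answer: DNB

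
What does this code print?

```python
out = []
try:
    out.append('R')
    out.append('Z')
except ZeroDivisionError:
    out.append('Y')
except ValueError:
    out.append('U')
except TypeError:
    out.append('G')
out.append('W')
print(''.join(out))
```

Execution trace: 'R' (try body) → 'Z' (try body, no exception) → 'W' (after the try/except). Output: RZW

Answer: RZW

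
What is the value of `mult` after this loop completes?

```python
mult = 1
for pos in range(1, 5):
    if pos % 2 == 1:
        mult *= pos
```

Product of odd numbers 1 to 4
`mult` takes the values: 1 → 3

Answer: 3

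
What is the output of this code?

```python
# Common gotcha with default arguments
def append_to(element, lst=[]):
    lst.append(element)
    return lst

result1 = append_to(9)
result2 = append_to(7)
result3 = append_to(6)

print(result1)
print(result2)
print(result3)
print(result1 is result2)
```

Key concept: mutable default argument gotcha.
Step by step:
`result1 = append_to(9)` → result1 = [9]
`result2 = append_to(7)` → result1 = [9, 7] (same object as result2); result2 = [9, 7] (same object as result1)
`result3 = append_to(6)` → result1 = [9, 7, 6] (same object as result2, result3); result2 = [9, 7, 6] (same object as result1, result3); result3 = [9, 7, 6] (same object as result1, result2)
`print(result1)` → prints [9, 7, 6]
`print(result2)` → prints [9, 7, 6]
`print(result3)` → prints [9, 7, 6]
`print(result1 is result2)` → prints True

Answer:
[9, 7, 6]
[9, 7, 6]
[9, 7, 6]
True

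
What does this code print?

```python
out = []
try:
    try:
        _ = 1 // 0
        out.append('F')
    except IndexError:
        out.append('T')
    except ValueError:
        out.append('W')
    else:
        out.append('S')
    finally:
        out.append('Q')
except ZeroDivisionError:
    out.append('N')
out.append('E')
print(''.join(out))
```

Execution trace: 'Q' (finally) → 'N' (outer except ZeroDivisionError) → 'E' (after the try/except). Output: QNE

Answer: QNE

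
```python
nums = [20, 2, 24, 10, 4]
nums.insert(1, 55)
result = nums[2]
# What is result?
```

Trace:
`nums = [20, 2, 24, 10, 4]` → nums = [20, 2, 24, 10, 4]
`nums.insert(1, 55)` → nums = [20, 55, 2, 24, 10, 4]
`result = nums[2]` → result = 2
So result = 2

Answer: 2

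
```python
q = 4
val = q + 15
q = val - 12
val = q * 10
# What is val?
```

Trace:
`q = 4` → q = 4
`val = q + 15` → val = 19
`q = val - 12` → q = 7
`val = q * 10` → val = 70
So val = 70

Answer: 70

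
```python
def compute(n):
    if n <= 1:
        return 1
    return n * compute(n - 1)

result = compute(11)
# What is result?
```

compute(11) = 11 * 10 * 9 * 8 * 7 * 6 * 5 * 4 * 3 * 2 * 1 = 39916800

Answer: 39916800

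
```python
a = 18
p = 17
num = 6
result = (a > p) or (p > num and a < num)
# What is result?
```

Trace:
`a = 18` → a = 18
`p = 17` → p = 17
`num = 6` → num = 6
`result = (a > p) or (p > num and a < num)` → result = True
So result = True

Answer: True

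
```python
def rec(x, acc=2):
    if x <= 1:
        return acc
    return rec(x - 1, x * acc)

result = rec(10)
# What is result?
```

Accumulator trace (n, acc): (10, 2) -> (9, 20) -> (8, 180) -> (7, 1440) -> (6, 10080) -> (5, 60480) -> (4, 302400) -> (3, 1209600) -> (2, 3628800) -> (1, 7257600) -> return 7257600

Answer: 7257600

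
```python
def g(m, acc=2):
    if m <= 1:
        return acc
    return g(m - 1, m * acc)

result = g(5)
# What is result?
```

Accumulator trace (n, acc): (5, 2) -> (4, 10) -> (3, 40) -> (2, 120) -> (1, 240) -> return 240

Answer: 240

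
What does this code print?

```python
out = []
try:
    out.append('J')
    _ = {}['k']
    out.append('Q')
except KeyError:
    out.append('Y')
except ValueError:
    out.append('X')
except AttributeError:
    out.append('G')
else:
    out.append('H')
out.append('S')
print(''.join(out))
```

Execution trace: 'J' (try body) → 'Y' (except KeyError) → 'S' (after the try/except). Output: JYS

Answer: JYS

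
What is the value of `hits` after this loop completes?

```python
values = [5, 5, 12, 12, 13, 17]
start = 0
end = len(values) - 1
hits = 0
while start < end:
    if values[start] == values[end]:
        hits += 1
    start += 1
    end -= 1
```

Count matching pairs from ends
`hits` takes the values: 0 → 1

Answer: 1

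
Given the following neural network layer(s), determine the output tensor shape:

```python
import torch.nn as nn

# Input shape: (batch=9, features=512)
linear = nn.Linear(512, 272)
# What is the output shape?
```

Input: (9, 512) -> Output: (9, 272)

Answer: (9, 272)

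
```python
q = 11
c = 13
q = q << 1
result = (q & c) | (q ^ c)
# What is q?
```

Trace:
`q = 11` → q = 11
`c = 13` → c = 13
`q = q << 1` → q = 22
`result = (q & c) | (q ^ c)` → result = 31
So q = 22

Answer: 22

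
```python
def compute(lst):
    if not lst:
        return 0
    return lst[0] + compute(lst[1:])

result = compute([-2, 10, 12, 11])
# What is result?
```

(-2) + 10 + 12 + 11 + 0 = 31

Answer: 31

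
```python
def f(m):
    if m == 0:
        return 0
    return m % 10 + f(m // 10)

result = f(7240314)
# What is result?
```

Sum of digits of 7240314: 4 + 1 + 3 + 0 + 4 + 2 + 7 = 21

Answer: 21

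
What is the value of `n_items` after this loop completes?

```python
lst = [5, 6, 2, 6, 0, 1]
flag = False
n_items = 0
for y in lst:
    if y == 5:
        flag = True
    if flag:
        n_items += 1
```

Count elements after first 5 in [5, 6, 2, 6, 0, 1]
`n_items` takes the values: 0 → 1 → 2 → 3 → 4 → 5 → 6

Answer: 6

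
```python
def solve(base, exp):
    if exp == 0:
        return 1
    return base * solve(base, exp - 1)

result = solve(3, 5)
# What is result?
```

solve(3, 5) = 3 * 3 * 3 * 3 * 3 = 243

Answer: 243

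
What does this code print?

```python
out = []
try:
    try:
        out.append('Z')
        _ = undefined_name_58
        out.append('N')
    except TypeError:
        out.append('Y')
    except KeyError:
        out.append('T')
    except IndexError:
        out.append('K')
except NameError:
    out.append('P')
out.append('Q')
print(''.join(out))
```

Execution trace: 'Z' (inner try body) → 'P' (outer except NameError) → 'Q' (after the try/except). Output: ZPQ

Answer: ZPQ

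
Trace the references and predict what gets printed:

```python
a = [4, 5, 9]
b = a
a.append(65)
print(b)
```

Key concept: basic list aliasing.
Step by step:
`a = [4, 5, 9]` → a = [4, 5, 9]
`b = a` → b = [4, 5, 9] (same object as a)
`a.append(65)` → a = [4, 5, 9, 65] (same object as b); b = [4, 5, 9, 65] (same object as a)
`print(b)` → prints [4, 5, 9, 65]

Answer: [4, 5, 9, 65]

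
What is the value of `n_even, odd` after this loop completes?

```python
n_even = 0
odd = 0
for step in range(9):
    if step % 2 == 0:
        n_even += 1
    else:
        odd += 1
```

Count evens and odds in range(9)
`n_even, odd` takes the values: (0, 0) → (1, 0) → (1, 1) → (2, 1) → (2, 2) → (3, 2) → (3, 3) → (4, 3) → (4, 4) → (5, 4)

Answer: 5, 4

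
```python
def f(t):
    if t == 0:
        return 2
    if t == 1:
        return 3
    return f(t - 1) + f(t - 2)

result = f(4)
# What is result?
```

Build up from base cases: f(0)=2, f(1)=3, f(2)=5, f(3)=8, f(4)=13

Answer: 13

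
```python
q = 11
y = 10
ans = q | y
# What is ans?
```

Trace:
`q = 11` → q = 11
`y = 10` → y = 10
`ans = q | y` → ans = 11
So ans = 11

Answer: 11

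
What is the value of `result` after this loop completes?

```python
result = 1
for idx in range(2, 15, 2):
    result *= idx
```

Product of even numbers 2 to 14
`result` takes the values: 1 → 2 → 8 → 48 → 384 → 3840 → 46080 → 645120

Answer: 645120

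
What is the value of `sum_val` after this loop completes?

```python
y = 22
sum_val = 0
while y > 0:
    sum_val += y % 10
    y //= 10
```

Sum digits of 22
`sum_val` takes the values: 0 → 2 → 4

Answer: 4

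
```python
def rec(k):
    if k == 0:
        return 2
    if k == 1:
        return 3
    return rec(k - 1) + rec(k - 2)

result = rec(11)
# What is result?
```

Build up from base cases: rec(0)=2, rec(1)=3, rec(2)=5, rec(3)=8, rec(4)=13, rec(5)=21, rec(6)=34, ..., rec(11)=377

Answer: 377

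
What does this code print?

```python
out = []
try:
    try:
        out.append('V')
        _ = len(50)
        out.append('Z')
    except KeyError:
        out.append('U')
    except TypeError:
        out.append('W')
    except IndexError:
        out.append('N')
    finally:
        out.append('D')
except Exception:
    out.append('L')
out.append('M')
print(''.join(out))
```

Execution trace: 'V' (inner try body) → 'W' (inner except TypeError) → 'D' (inner finally) → 'M' (after the try/except). Output: VWDM

Answer: VWDM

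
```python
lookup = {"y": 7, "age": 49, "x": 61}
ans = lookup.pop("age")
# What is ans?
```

Trace:
`lookup = {"y": 7, "age": 49, "x": 61}` → lookup = {'y': 7, 'age': 49, 'x': 61}
`ans = lookup.pop("age")` → lookup = {'y': 7, 'x': 61}; ans = 49
So ans = 49

Answer: 49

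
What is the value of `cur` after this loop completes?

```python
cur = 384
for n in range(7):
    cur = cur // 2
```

Halve 7 times: 384 // 2^7 = 3
`cur` takes the values: 384 → 192 → 96 → 48 → 24 → 12 → 6 → 3

Answer: 3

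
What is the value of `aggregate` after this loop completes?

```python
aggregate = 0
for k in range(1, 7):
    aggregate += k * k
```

Sum of squares 1² to 6² = 91
`aggregate` takes the values: 0 → 1 → 5 → 14 → 30 → 55 → 91

Answer: 91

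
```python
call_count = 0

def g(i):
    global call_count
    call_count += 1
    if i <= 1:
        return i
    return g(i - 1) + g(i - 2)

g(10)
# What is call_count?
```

Calls(i) = 1 + Calls(i-1) + Calls(i-2); Calls(0)=Calls(1)=1. For i=10 this gives 177.

Answer: 177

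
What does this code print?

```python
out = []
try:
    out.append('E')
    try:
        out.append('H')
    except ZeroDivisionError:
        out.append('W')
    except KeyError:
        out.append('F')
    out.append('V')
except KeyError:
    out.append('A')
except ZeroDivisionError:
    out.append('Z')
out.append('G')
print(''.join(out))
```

Execution trace: 'E' (try body) → 'H' (inner try body, no exception) → 'V' (try body, no exception) → 'G' (after the try/except). Output: EHVG

Answer: EHVG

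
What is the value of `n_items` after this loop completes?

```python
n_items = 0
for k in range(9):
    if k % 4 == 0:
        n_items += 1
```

Count numbers divisible by 4 in range(9)
`n_items` takes the values: 0 → 1 → 2 → 3

Answer: 3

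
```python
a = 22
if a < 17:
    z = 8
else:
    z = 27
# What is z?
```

Trace:
`a = 22` → a = 22
`if a < 17: ...` → a < 17 is False, take else branch → z = 27
So z = 27

Answer: 27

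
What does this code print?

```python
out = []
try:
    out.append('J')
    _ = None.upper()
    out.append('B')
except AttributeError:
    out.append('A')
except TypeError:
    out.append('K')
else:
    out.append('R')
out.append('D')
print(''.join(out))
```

Execution trace: 'J' (try body) → 'A' (except AttributeError) → 'D' (after the try/except). Output: JAD

Answer: JAD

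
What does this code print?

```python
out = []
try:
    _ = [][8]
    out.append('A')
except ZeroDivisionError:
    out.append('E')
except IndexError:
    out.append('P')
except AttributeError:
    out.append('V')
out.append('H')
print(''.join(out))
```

Execution trace: 'P' (except IndexError) → 'H' (after the try/except). Output: PH

Answer: PH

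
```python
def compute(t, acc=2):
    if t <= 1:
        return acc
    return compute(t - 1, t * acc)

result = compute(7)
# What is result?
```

Accumulator trace (n, acc): (7, 2) -> (6, 14) -> (5, 84) -> (4, 420) -> (3, 1680) -> (2, 5040) -> (1, 10080) -> return 10080

Answer: 10080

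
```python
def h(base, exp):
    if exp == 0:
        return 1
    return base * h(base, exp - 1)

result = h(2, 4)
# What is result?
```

h(2, 4) = 2 * 2 * 2 * 2 = 16

Answer: 16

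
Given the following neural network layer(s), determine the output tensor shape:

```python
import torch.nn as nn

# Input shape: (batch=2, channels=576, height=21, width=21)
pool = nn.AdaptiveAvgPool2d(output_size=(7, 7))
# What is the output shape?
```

Input: (2, 576, 21, 21) -> Output: (2, 576, 7, 7)

Answer: (2, 576, 7, 7)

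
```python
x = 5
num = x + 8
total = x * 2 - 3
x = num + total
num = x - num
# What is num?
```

Trace:
`x = 5` → x = 5
`num = x + 8` → num = 13
`total = x * 2 - 3` → total = 7
`x = num + total` → x = 20
`num = x - num` → num = 7
So num = 7

Answer: 7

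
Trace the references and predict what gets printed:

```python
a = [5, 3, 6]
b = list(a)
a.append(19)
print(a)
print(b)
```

Key concept: list() constructor creates copy.
Step by step:
`a = [5, 3, 6]` → a = [5, 3, 6]
`b = list(a)` → b = [5, 3, 6]
`a.append(19)` → a = [5, 3, 6, 19]
`print(a)` → prints [5, 3, 6, 19]
`print(b)` → prints [5, 3, 6]

Answer:
[5, 3, 6, 19]
[5, 3, 6]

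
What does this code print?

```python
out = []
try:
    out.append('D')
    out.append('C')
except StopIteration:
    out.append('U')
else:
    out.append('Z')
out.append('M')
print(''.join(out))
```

Execution trace: 'D' (try body) → 'C' (try body, no exception) → 'Z' (else) → 'M' (after the try/except). Output: DCZM

Answer: DCZM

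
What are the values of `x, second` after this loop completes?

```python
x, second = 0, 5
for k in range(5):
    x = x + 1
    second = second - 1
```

x goes 0→5, second goes 5→0
`x, second` takes the values: (0, 5) → (1, 5) → (1, 4) → (2, 4) → (2, 3) → (3, 3) → (3, 2) → (4, 2) → (4, 1) → (5, 1) → (5, 0)

Answer: 5, 0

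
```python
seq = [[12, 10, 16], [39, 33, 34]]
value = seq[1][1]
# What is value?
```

Trace:
`seq = [[12, 10, 16], [39, 33, 34]]` → seq = [[12, 10, 16], [39, 33, 34]]
`value = seq[1][1]` → value = 33
So value = 33

Answer: 33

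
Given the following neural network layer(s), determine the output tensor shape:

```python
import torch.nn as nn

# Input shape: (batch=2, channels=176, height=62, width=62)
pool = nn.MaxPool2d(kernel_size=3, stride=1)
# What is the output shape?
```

Input: (2, 176, 62, 62) -> Output: (2, 176, 60, 60)

Answer: (2, 176, 60, 60)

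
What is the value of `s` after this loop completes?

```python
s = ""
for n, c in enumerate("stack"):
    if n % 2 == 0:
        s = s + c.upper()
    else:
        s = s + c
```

Uppercase even positions in 'stack'
`s` takes the values: "" → "S" → "St" → "StA" → "StAc" → "StAcK"

Answer: "StAcK"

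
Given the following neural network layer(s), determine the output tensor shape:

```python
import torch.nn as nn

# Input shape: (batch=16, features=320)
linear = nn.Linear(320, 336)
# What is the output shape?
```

Input: (16, 320) -> Output: (16, 336)

Answer: (16, 336)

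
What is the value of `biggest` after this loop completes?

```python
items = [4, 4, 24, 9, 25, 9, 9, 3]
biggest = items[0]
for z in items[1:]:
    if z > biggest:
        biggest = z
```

Maximum of [4, 4, 24, 9, 25, 9, 9, 3]
`biggest` takes the values: 4 → 24 → 25

Answer: 25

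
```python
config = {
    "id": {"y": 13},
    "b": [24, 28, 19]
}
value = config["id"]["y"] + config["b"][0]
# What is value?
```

Trace:
`config = { ...` → config = {'id': {'y': 13}, 'b': [24, 28, 19]}
`value = config["id"]["y"] + config["b"][0]` → value = 37
So value = 37

Answer: 37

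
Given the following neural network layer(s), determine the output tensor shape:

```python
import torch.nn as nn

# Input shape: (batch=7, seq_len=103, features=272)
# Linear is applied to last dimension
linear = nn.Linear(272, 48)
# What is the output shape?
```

Input: (7, 103, 272) -> Output: (7, 103, 48)

Answer: (7, 103, 48)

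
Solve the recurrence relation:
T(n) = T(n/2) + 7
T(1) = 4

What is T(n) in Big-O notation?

Each step divides n by 2 and adds 7. After log_2(n) steps we reach T(1)=4. So T(n) = 7·log_2(n) + 4 = O(log n).

Answer: O(log n)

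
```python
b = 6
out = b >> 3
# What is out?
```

Trace:
`b = 6` → b = 6
`out = b >> 3` → out = 0
So out = 0

Answer: 0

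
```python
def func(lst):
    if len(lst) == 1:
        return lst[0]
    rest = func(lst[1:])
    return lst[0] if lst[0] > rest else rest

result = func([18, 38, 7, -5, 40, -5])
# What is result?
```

Recursive max over [18, 38, 7, -5, 40, -5] = 40

Answer: 40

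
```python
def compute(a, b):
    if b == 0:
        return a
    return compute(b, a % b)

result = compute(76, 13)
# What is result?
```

compute(76, 13) -> compute(13, 11) -> compute(11, 2) -> compute(2, 1) -> compute(1, 0) -> 1

Answer: 1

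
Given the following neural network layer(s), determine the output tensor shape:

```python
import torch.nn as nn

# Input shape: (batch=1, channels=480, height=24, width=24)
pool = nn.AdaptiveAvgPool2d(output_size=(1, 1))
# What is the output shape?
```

Input: (1, 480, 24, 24) -> Output: (1, 480, 1, 1)

Answer: (1, 480, 1, 1)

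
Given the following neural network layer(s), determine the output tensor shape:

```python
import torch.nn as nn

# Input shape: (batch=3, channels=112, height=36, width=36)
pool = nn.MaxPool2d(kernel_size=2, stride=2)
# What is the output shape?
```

Input: (3, 112, 36, 36) -> Output: (3, 112, 18, 18)

Answer: (3, 112, 18, 18)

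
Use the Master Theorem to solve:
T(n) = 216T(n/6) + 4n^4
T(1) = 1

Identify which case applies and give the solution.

a=216, b=6, f(n)=4n^4. log_6(216) = 3. Since c=4 > 3 and the regularity condition holds (216(n/6)^4 = (216/6^4)n^4 with 216/6^4 < 1), Case 3 applies: T(n) = Θ(f(n)) = O(n^4).

Answer: O(n^4) - Case 3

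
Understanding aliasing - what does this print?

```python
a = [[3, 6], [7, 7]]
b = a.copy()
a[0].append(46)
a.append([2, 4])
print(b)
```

Key concept: shallow copy with nested lists.
Step by step:
`a = [[3, 6], [7, 7]]` → a = [[3, 6], [7, 7]]
`b = a.copy()` → b = [[3, 6], [7, 7]]
`a[0].append(46)` → a = [[3, 6, 46], [7, 7]]; b = [[3, 6, 46], [7, 7]]
`a.append([2, 4])` → a = [[3, 6, 46], [7, 7], [2, 4]]
`print(b)` → prints [[3, 6, 46], [7, 7]]

Answer: [[3, 6, 46], [7, 7]]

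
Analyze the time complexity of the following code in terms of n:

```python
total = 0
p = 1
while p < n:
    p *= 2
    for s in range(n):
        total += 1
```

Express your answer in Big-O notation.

Each loop level contributes: log n × n. Multiplying the contributions gives O(n log n).

Answer: O(n log n)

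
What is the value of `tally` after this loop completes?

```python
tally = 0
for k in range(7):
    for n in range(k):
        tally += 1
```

Triangle number: 0+1+2+...+6
`tally` takes the values: 0 → 1 → 2 → 3 → 4 → 5 → 6 → 7 → 8 → 9 → 10 → 11 → 12 → 13 → 14 → 15 → 16 → 17 → 18 → 19 → 20 → 21

Answer: 21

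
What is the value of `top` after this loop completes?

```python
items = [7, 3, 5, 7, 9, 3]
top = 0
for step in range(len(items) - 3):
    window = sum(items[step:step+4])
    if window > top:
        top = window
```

Max sum of 4-element window in [7, 3, 5, 7, 9, 3]
`top` takes the values: 0 → 22 → 24

Answer: 24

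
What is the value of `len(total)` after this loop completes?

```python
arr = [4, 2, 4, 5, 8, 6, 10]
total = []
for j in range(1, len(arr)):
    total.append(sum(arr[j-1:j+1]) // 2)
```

Number of 2-element averages
`total` takes the values: [] → [3] → [3, 3] → [3, 3, 4] → [3, 3, 4, 6] → [3, 3, 4, 6, 7] → [3, 3, 4, 6, 7, 8]
So `len(total)` = 6

Answer: 6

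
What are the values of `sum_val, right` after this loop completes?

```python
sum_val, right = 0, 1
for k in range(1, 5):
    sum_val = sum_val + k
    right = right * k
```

Sum and factorial of 1 to 4
`sum_val, right` takes the values: (0, 1) → (1, 1) → (3, 1) → (3, 2) → (6, 2) → (6, 6) → (10, 6) → (10, 24)

Answer: 10, 24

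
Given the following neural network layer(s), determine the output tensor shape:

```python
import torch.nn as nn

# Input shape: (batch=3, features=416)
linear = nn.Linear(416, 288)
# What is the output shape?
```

Input: (3, 416) -> Output: (3, 288)

Answer: (3, 288)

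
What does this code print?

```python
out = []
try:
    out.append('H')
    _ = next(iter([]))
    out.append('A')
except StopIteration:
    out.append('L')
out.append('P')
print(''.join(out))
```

Execution trace: 'H' (try body) → 'L' (except StopIteration) → 'P' (after the try/except). Output: HLP

Answer: HLP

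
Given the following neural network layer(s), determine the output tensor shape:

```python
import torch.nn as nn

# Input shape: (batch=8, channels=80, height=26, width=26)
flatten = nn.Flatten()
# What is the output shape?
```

Input: (8, 80, 26, 26) -> Output: (8, 54080)

Answer: (8, 54080)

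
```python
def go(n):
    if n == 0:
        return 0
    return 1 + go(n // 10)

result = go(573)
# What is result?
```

Count of digits of 573: 3

Answer: 3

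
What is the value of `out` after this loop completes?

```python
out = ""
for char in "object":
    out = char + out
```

Reverse 'object'
`out` takes the values: "" → "o" → "bo" → "jbo" → "ejbo" → "cejbo" → "tcejbo"

Answer: "tcejbo"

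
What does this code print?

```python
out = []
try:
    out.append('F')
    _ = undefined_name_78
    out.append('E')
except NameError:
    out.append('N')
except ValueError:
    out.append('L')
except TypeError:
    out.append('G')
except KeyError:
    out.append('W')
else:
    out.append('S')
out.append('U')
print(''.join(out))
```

Execution trace: 'F' (try body) → 'N' (except NameError) → 'U' (after the try/except). Output: FNU

Answer: FNU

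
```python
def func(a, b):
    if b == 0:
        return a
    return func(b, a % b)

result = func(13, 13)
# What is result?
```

func(13, 13) -> func(13, 0) -> 13

Answer: 13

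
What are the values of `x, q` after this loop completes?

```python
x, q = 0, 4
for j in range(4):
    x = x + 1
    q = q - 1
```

x goes 0→4, q goes 4→0
`x, q` takes the values: (0, 4) → (1, 4) → (1, 3) → (2, 3) → (2, 2) → (3, 2) → (3, 1) → (4, 1) → (4, 0)

Answer: 4, 0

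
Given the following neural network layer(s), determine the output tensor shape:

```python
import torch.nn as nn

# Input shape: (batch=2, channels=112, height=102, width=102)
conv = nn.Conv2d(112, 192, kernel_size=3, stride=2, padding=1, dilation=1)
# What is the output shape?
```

Input: (2, 112, 102, 102) -> Output: (2, 192, 51, 51)

Answer: (2, 192, 51, 51)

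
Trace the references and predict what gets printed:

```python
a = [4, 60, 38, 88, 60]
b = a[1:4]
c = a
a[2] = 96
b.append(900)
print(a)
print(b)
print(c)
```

Key concept: slice vs alias.
Step by step:
`a = [4, 60, 38, 88, 60]` → a = [4, 60, 38, 88, 60]
`b = a[1:4]` → b = [60, 38, 88]
`c = a` → c = [4, 60, 38, 88, 60] (same object as a)
`a[2] = 96` → a = [4, 60, 96, 88, 60] (same object as c); c = [4, 60, 96, 88, 60] (same object as a)
`b.append(900)` → b = [60, 38, 88, 900]
`print(a)` → prints [4, 60, 96, 88, 60]
`print(b)` → prints [60, 38, 88, 900]
`print(c)` → prints [4, 60, 96, 88, 60]

Answer:
[4, 60, 96, 88, 60]
[60, 38, 88, 900]
[4, 60, 96, 88, 60]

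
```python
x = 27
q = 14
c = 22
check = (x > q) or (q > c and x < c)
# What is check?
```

Trace:
`x = 27` → x = 27
`q = 14` → q = 14
`c = 22` → c = 22
`check = (x > q) or (q > c and x < c)` → check = True
So check = True

Answer: True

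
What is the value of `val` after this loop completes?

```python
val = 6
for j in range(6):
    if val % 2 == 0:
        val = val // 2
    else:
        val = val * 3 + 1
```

Collatz-style transformation from 6
`val` takes the values: 6 → 3 → 10 → 5 → 16 → 8 → 4

Answer: 4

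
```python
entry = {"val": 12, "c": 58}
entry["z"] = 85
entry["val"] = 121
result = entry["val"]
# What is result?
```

Trace:
`entry = {"val": 12, "c": 58}` → entry = {'val': 12, 'c': 58}
`entry["z"] = 85` → entry = {'val': 12, 'c': 58, 'z': 85}
`entry["val"] = 121` → entry = {'val': 121, 'c': 58, 'z': 85}
`result = entry["val"]` → result = 121
So result = 121

Answer: 121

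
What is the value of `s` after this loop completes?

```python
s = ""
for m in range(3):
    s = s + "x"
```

Repeat 'x' 3 times
`s` takes the values: "" → "x" → "xx" → "xxx"

Answer: "xxx"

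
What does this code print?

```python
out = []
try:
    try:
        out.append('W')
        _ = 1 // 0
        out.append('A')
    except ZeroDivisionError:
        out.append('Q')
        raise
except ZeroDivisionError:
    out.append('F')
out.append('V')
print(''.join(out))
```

Execution trace: 'W' (inner try body) → 'Q' (inner except ZeroDivisionError) → 'F' (outer except ZeroDivisionError) → 'V' (after the try/except). Output: WQFV

Answer: WQFV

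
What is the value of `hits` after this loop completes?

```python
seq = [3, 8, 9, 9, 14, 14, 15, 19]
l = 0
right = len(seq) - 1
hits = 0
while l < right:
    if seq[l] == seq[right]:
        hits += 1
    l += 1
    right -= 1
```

Count matching pairs from ends
`hits` takes the values: 0

Answer: 0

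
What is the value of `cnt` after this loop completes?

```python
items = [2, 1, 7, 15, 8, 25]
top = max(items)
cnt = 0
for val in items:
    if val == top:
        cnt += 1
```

Count of max value 25 in [2, 1, 7, 15, 8, 25]
`cnt` takes the values: 0 → 1

Answer: 1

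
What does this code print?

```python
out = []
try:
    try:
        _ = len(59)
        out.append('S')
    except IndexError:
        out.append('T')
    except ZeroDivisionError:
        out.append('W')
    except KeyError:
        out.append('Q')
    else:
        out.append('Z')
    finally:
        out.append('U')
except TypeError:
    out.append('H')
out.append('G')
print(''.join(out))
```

Execution trace: 'U' (finally) → 'H' (outer except TypeError) → 'G' (after the try/except). Output: UHG

Answer: UHG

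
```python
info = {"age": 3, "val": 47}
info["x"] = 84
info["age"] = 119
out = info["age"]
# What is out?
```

Trace:
`info = {"age": 3, "val": 47}` → info = {'age': 3, 'val': 47}
`info["x"] = 84` → info = {'age': 3, 'val': 47, 'x': 84}
`info["age"] = 119` → info = {'age': 119, 'val': 47, 'x': 84}
`out = info["age"]` → out = 119
So out = 119

Answer: 119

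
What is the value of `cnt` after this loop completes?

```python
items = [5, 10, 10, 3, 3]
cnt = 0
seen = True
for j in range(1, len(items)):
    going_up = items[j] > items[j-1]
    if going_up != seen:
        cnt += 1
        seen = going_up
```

Count direction changes in [5, 10, 10, 3, 3]
`cnt` takes the values: 0 → 1

Answer: 1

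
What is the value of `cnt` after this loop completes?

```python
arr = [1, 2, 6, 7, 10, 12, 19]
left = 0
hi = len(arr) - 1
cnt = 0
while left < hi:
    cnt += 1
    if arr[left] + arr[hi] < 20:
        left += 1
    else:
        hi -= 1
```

Steps to find pair summing to 20
`cnt` takes the values: 0 → 1 → 2 → 3 → 4 → 5 → 6

Answer: 6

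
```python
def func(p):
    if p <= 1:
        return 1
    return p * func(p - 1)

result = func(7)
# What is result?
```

func(7) = 7 * 6 * 5 * 4 * 3 * 2 * 1 = 5040

Answer: 5040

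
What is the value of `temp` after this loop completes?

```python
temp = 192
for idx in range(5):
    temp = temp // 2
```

Halve 5 times: 192 // 2^5 = 6
`temp` takes the values: 192 → 96 → 48 → 24 → 12 → 6

Answer: 6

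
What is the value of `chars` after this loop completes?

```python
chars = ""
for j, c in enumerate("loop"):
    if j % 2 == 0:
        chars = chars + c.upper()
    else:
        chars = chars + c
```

Uppercase even positions in 'loop'
`chars` takes the values: "" → "L" → "Lo" → "LoO" → "LoOp"

Answer: "LoOp"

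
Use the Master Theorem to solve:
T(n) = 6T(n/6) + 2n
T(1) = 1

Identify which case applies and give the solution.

a=6, b=6, f(n)=2n. log_6(6) = 1. Since c=1 = 1, Case 2 applies: T(n) = Θ(n^log_b(a) · log n) = O(n log n).

Answer: O(n log n) - Case 2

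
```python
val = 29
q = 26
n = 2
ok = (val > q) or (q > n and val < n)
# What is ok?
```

Trace:
`val = 29` → val = 29
`q = 26` → q = 26
`n = 2` → n = 2
`ok = (val > q) or (q > n and val < n)` → ok = True
So ok = True

Answer: True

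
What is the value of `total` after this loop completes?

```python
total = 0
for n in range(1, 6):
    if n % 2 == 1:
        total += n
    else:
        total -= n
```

Add odd, subtract even
`total` takes the values: 0 → 1 → -1 → 2 → -2 → 3

Answer: 3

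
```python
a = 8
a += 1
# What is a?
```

Trace:
`a = 8` → a = 8
`a += 1` → a = 9
So a = 9

Answer: 9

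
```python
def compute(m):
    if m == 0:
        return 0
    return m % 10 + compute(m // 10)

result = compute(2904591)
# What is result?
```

Sum of digits of 2904591: 1 + 9 + 5 + 4 + 0 + 9 + 2 = 30

Answer: 30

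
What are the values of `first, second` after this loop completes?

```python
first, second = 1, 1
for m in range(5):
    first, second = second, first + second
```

Fibonacci: after 5 iterations
`first, second` takes the values: (1, 1) → (1, 2) → (2, 3) → (3, 5) → (5, 8) → (8, 13)

Answer: 8, 13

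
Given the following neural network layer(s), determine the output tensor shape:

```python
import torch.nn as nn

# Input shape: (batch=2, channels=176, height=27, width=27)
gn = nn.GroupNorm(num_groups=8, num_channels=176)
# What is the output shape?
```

Input: (2, 176, 27, 27) -> Output: (2, 176, 27, 27)

Answer: (2, 176, 27, 27)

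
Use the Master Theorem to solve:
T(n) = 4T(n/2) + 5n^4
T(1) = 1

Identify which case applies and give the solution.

a=4, b=2, f(n)=5n^4. log_2(4) = 2. Since c=4 > 2 and the regularity condition holds (4(n/2)^4 = (4/2^4)n^4 with 4/2^4 < 1), Case 3 applies: T(n) = Θ(f(n)) = O(n^4).

Answer: O(n^4) - Case 3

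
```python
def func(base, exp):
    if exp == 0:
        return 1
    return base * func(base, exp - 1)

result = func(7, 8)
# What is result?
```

func(7, 8) = 7 * 7 * 7 * 7 * 7 * 7 * 7 * 7 = 5764801

Answer: 5764801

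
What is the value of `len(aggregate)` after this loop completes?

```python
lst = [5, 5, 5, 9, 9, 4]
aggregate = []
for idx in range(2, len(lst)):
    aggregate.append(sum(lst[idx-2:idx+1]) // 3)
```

Number of 3-element averages
`aggregate` takes the values: [] → [5] → [5, 6] → [5, 6, 7] → [5, 6, 7, 7]
So `len(aggregate)` = 4

Answer: 4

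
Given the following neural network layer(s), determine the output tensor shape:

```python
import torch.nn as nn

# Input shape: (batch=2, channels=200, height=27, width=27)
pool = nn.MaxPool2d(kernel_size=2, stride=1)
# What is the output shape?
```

Input: (2, 200, 27, 27) -> Output: (2, 200, 26, 26)

Answer: (2, 200, 26, 26)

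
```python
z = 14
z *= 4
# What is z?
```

Trace:
`z = 14` → z = 14
`z *= 4` → z = 56
So z = 56

Answer: 56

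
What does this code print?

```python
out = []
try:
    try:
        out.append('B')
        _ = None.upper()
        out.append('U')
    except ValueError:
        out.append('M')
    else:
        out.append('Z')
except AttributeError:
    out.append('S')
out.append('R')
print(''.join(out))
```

Execution trace: 'B' (try body) → 'S' (outer except AttributeError) → 'R' (after the try/except). Output: BSR

Answer: BSR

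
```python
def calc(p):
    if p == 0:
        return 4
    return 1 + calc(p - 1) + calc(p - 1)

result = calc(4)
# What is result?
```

calc(p) = 1 + 2·calc(p-1), calc(0)=4. Closed form: (4+1)·2^4 - 1 = 79.

Answer: 79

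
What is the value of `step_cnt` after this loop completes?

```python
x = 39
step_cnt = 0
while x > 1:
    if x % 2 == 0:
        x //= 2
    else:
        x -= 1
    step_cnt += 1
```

Steps to reduce 39 to 1
`step_cnt` takes the values: 0 → 1 → 2 → 3 → 4 → 5 → 6 → 7 → 8

Answer: 8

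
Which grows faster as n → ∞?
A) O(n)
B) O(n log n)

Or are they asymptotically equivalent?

O(n) vs O(n log n): Higher order terms dominate.

Answer: B) O(n log n) grows faster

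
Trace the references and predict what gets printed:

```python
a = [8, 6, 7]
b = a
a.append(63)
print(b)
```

Key concept: basic list aliasing.
Step by step:
`a = [8, 6, 7]` → a = [8, 6, 7]
`b = a` → b = [8, 6, 7] (same object as a)
`a.append(63)` → a = [8, 6, 7, 63] (same object as b); b = [8, 6, 7, 63] (same object as a)
`print(b)` → prints [8, 6, 7, 63]

Answer: [8, 6, 7, 63]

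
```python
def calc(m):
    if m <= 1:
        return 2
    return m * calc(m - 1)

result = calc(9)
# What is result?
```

calc(9) = 9 * 8 * 7 * 6 * 5 * 4 * 3 * 2 * 2 = 725760

Answer: 725760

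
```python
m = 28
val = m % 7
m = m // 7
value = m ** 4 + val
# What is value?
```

Trace:
`m = 28` → m = 28
`val = m % 7` → val = 0
`m = m // 7` → m = 4
`value = m ** 4 + val` → value = 256
So value = 256

Answer: 256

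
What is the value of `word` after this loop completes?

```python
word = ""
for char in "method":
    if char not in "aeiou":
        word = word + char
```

Remove vowels from 'method'
`word` takes the values: "" → "m" → "mt" → "mth" → "mthd"

Answer: "mthd"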